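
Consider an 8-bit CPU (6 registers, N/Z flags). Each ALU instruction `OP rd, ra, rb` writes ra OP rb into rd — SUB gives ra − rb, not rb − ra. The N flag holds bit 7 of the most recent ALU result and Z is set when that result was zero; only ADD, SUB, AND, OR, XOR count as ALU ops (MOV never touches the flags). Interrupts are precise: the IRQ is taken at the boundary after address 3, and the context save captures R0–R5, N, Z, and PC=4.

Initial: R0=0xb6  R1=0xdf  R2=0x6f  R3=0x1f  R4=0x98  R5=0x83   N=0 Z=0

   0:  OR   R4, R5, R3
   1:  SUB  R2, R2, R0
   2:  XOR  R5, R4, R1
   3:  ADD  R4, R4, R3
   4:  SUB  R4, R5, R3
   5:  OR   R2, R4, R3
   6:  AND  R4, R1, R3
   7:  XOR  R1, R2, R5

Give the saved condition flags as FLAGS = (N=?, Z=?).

FLAGS = (N=1, Z=0)

after  0: R0=0xb6 R1=0xdf R2=0x6f R3=0x1f R4=0x9f R5=0x83  N=1 Z=0
after  1: R0=0xb6 R1=0xdf R2=0xb9 R3=0x1f R4=0x9f R5=0x83  N=1 Z=0
after  2: R0=0xb6 R1=0xdf R2=0xb9 R3=0x1f R4=0x9f R5=0x40  N=0 Z=0
after  3: R0=0xb6 R1=0xdf R2=0xb9 R3=0x1f R4=0xbe R5=0x40  N=1 Z=0
-- IRQ taken; context saved, return-PC = 4 --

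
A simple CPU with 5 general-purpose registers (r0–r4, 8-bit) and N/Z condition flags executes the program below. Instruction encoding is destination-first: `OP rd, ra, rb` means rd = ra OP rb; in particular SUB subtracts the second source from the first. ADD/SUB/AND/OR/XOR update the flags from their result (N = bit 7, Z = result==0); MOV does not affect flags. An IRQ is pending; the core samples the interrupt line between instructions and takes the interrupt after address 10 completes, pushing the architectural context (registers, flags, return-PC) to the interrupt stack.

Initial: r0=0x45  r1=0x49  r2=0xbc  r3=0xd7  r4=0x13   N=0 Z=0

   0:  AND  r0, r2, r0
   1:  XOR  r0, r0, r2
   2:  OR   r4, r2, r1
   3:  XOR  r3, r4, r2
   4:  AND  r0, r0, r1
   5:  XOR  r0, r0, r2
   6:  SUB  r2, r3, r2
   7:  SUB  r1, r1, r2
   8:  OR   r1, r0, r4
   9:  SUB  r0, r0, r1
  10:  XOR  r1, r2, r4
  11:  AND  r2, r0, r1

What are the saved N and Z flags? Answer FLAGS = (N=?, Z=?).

after  0: r0=0x04 r1=0x49 r2=0xbc r3=0xd7 r4=0x13  N=0 Z=0
after  1: r0=0xb8 r1=0x49 r2=0xbc r3=0xd7 r4=0x13  N=1 Z=0
after  2: r0=0xb8 r1=0x49 r2=0xbc r3=0xd7 r4=0xfd  N=1 Z=0
after  3: r0=0xb8 r1=0x49 r2=0xbc r3=0x41 r4=0xfd  N=0 Z=0
after  4: r0=0x08 r1=0x49 r2=0xbc r3=0x41 r4=0xfd  N=0 Z=0
after  5: r0=0xb4 r1=0x49 r2=0xbc r3=0x41 r4=0xfd  N=1 Z=0
after  6: r0=0xb4 r1=0x49 r2=0x85 r3=0x41 r4=0xfd  N=1 Z=0
after  7: r0=0xb4 r1=0xc4 r2=0x85 r3=0x41 r4=0xfd  N=1 Z=0
after  8: r0=0xb4 r1=0xfd r2=0x85 r3=0x41 r4=0xfd  N=1 Z=0
after  9: r0=0xb7 r1=0xfd r2=0x85 r3=0x41 r4=0xfd  N=1 Z=0
after 10: r0=0xb7 r1=0x78 r2=0x85 r3=0x41 r4=0xfd  N=0 Z=0
-- IRQ taken; context saved, return-PC = 11 --

FLAGS = (N=0, Z=0)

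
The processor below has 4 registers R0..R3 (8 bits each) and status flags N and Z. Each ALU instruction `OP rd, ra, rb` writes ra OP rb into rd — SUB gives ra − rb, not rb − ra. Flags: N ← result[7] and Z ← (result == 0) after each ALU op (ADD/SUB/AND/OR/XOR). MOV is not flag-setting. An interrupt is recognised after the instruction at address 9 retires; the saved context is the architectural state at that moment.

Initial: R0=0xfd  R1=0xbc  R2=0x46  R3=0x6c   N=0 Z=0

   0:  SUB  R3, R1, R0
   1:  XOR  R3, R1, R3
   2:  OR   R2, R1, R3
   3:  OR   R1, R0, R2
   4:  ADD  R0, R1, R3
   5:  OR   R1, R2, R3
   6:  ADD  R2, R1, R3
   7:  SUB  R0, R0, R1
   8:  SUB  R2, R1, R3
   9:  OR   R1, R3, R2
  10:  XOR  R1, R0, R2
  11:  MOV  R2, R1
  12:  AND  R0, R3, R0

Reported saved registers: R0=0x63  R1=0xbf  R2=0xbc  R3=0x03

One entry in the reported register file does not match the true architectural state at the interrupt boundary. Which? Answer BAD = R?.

after  0: R0=0xfd R1=0xbc R2=0x46 R3=0xbf  N=1 Z=0
after  1: R0=0xfd R1=0xbc R2=0x46 R3=0x03  N=0 Z=0
after  2: R0=0xfd R1=0xbc R2=0xbf R3=0x03  N=1 Z=0
after  3: R0=0xfd R1=0xff R2=0xbf R3=0x03  N=1 Z=0
after  4: R0=0x02 R1=0xff R2=0xbf R3=0x03  N=0 Z=0
after  5: R0=0x02 R1=0xbf R2=0xbf R3=0x03  N=1 Z=0
after  6: R0=0x02 R1=0xbf R2=0xc2 R3=0x03  N=1 Z=0
after  7: R0=0x43 R1=0xbf R2=0xc2 R3=0x03  N=0 Z=0
after  8: R0=0x43 R1=0xbf R2=0xbc R3=0x03  N=1 Z=0
after  9: R0=0x43 R1=0xbf R2=0xbc R3=0x03  N=1 Z=0
-- IRQ taken; context saved, return-PC = 10 --
mismatch: R0: reported 0x63 vs actual 0x43

BAD = R0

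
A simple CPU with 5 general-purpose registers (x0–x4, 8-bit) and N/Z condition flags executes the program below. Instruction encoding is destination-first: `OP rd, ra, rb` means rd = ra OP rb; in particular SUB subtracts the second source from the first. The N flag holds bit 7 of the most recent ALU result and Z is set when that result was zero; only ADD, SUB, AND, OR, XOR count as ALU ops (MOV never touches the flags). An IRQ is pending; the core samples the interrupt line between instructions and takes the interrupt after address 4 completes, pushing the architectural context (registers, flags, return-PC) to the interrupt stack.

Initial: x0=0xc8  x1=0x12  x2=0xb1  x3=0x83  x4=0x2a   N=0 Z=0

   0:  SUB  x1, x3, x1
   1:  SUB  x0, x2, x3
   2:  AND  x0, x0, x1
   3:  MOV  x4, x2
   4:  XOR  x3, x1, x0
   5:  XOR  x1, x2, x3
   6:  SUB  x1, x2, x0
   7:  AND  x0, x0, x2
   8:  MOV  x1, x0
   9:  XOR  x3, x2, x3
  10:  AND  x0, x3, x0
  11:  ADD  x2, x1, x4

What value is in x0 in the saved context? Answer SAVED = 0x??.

after  0: x0=0xc8 x1=0x71 x2=0xb1 x3=0x83 x4=0x2a  N=0 Z=0
after  1: x0=0x2e x1=0x71 x2=0xb1 x3=0x83 x4=0x2a  N=0 Z=0
after  2: x0=0x20 x1=0x71 x2=0xb1 x3=0x83 x4=0x2a  N=0 Z=0
after  3: x0=0x20 x1=0x71 x2=0xb1 x3=0x83 x4=0xb1  N=0 Z=0
after  4: x0=0x20 x1=0x71 x2=0xb1 x3=0x51 x4=0xb1  N=0 Z=0
-- IRQ taken; context saved, return-PC = 5 --

SAVED = 0x20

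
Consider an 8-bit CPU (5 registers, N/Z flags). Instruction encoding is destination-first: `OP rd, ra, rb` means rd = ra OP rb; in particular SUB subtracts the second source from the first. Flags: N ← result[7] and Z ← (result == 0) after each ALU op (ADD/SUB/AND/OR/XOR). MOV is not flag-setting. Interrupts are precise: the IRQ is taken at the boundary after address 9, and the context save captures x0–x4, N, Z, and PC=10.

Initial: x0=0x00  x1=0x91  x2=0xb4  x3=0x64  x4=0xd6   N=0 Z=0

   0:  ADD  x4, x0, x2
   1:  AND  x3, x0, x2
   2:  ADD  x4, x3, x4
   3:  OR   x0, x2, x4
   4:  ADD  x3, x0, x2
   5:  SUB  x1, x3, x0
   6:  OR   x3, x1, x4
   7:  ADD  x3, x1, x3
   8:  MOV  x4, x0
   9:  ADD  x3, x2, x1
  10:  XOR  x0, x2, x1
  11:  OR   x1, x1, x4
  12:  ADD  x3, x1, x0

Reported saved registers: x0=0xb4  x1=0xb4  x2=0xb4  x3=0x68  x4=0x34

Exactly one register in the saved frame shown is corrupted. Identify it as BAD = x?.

after  0: x0=0x00 x1=0x91 x2=0xb4 x3=0x64 x4=0xb4  N=1 Z=0
after  1: x0=0x00 x1=0x91 x2=0xb4 x3=0x00 x4=0xb4  N=0 Z=1
after  2: x0=0x00 x1=0x91 x2=0xb4 x3=0x00 x4=0xb4  N=1 Z=0
after  3: x0=0xb4 x1=0x91 x2=0xb4 x3=0x00 x4=0xb4  N=1 Z=0
after  4: x0=0xb4 x1=0x91 x2=0xb4 x3=0x68 x4=0xb4  N=0 Z=0
after  5: x0=0xb4 x1=0xb4 x2=0xb4 x3=0x68 x4=0xb4  N=1 Z=0
after  6: x0=0xb4 x1=0xb4 x2=0xb4 x3=0xb4 x4=0xb4  N=1 Z=0
after  7: x0=0xb4 x1=0xb4 x2=0xb4 x3=0x68 x4=0xb4  N=0 Z=0
after  8: x0=0xb4 x1=0xb4 x2=0xb4 x3=0x68 x4=0xb4  N=0 Z=0
after  9: x0=0xb4 x1=0xb4 x2=0xb4 x3=0x68 x4=0xb4  N=0 Z=0
-- IRQ taken; context saved, return-PC = 10 --
mismatch: x4: reported 0x34 vs actual 0xb4

BAD = x4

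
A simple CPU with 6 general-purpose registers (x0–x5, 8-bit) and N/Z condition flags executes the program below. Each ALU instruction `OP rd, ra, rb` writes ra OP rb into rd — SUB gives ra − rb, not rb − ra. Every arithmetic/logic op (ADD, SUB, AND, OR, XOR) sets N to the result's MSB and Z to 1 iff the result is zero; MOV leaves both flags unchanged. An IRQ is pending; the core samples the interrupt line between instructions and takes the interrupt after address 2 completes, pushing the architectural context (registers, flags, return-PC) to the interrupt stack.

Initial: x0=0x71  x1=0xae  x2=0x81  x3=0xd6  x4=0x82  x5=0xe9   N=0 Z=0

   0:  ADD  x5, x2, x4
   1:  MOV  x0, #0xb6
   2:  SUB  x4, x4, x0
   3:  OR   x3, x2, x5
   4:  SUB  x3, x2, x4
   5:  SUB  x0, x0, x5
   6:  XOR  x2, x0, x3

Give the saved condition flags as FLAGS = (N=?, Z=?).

FLAGS = (N=1, Z=0)

after  0: x0=0x71 x1=0xae x2=0x81 x3=0xd6 x4=0x82 x5=0x03  N=0 Z=0
after  1: x0=0xb6 x1=0xae x2=0x81 x3=0xd6 x4=0x82 x5=0x03  N=0 Z=0
after  2: x0=0xb6 x1=0xae x2=0x81 x3=0xd6 x4=0xcc x5=0x03  N=1 Z=0
-- IRQ taken; context saved, return-PC = 3 --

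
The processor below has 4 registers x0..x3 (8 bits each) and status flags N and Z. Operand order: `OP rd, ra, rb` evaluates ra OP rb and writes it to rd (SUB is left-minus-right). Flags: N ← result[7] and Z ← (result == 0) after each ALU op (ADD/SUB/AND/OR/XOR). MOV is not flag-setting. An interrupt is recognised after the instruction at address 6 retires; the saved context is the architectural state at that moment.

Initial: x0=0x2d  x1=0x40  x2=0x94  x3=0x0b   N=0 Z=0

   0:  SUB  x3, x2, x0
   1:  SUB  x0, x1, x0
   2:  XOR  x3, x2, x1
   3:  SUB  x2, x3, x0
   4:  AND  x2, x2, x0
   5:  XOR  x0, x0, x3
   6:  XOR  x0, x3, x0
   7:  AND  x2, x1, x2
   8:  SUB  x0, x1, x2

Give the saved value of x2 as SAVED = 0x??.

SAVED = 0x01

after  0: x0=0x2d x1=0x40 x2=0x94 x3=0x67  N=0 Z=0
after  1: x0=0x13 x1=0x40 x2=0x94 x3=0x67  N=0 Z=0
after  2: x0=0x13 x1=0x40 x2=0x94 x3=0xd4  N=1 Z=0
after  3: x0=0x13 x1=0x40 x2=0xc1 x3=0xd4  N=1 Z=0
after  4: x0=0x13 x1=0x40 x2=0x01 x3=0xd4  N=0 Z=0
after  5: x0=0xc7 x1=0x40 x2=0x01 x3=0xd4  N=1 Z=0
after  6: x0=0x13 x1=0x40 x2=0x01 x3=0xd4  N=0 Z=0
-- IRQ taken; context saved, return-PC = 7 --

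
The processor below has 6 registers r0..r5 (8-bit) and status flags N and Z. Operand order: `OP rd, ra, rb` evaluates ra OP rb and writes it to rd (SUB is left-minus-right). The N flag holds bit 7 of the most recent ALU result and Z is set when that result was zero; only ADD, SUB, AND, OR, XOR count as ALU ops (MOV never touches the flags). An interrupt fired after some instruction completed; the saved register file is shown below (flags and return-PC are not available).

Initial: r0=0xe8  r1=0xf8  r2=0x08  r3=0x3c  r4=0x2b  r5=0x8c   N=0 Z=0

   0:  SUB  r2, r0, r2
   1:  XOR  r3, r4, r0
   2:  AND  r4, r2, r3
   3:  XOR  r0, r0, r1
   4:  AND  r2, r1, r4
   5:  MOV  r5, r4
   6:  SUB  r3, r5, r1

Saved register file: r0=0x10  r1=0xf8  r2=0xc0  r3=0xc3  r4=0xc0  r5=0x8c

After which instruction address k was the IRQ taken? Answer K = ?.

after  0: r0=0xe8 r1=0xf8 r2=0xe0 r3=0x3c r4=0x2b r5=0x8c  N=1 Z=0
after  1: r0=0xe8 r1=0xf8 r2=0xe0 r3=0xc3 r4=0x2b r5=0x8c  N=1 Z=0
after  2: r0=0xe8 r1=0xf8 r2=0xe0 r3=0xc3 r4=0xc0 r5=0x8c  N=1 Z=0
after  3: r0=0x10 r1=0xf8 r2=0xe0 r3=0xc3 r4=0xc0 r5=0x8c  N=0 Z=0
after  4: r0=0x10 r1=0xf8 r2=0xc0 r3=0xc3 r4=0xc0 r5=0x8c  N=1 Z=0
-- IRQ taken; context saved, return-PC = 5 --

K = 4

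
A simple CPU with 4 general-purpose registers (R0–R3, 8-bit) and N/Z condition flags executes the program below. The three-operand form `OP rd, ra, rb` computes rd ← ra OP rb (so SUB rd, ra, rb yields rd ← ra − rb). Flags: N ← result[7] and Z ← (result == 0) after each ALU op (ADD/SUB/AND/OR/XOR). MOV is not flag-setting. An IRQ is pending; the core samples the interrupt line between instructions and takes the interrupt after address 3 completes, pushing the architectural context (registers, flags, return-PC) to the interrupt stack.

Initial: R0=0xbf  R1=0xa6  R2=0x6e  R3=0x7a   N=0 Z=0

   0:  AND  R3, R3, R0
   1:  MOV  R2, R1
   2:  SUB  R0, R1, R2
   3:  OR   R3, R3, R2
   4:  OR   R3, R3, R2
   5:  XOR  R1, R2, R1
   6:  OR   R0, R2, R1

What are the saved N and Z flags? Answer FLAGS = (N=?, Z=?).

FLAGS = (N=1, Z=0)

after  0: R0=0xbf R1=0xa6 R2=0x6e R3=0x3a  N=0 Z=0
after  1: R0=0xbf R1=0xa6 R2=0xa6 R3=0x3a  N=0 Z=0
after  2: R0=0x00 R1=0xa6 R2=0xa6 R3=0x3a  N=0 Z=1
after  3: R0=0x00 R1=0xa6 R2=0xa6 R3=0xbe  N=1 Z=0
-- IRQ taken; context saved, return-PC = 4 --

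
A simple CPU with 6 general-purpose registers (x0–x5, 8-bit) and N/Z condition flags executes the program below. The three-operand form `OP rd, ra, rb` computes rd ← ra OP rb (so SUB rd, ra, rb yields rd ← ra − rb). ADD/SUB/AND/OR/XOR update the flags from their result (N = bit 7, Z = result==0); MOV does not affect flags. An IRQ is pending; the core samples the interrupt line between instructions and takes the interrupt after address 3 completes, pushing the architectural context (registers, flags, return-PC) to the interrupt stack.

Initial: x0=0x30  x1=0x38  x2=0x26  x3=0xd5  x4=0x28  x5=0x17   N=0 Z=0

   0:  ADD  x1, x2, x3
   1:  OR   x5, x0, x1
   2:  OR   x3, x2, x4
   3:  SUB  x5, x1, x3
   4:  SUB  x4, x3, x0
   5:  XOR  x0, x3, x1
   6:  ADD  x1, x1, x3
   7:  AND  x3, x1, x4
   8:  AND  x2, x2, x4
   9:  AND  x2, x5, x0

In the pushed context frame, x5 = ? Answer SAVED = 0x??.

after  0: x0=0x30 x1=0xfb x2=0x26 x3=0xd5 x4=0x28 x5=0x17  N=1 Z=0
after  1: x0=0x30 x1=0xfb x2=0x26 x3=0xd5 x4=0x28 x5=0xfb  N=1 Z=0
after  2: x0=0x30 x1=0xfb x2=0x26 x3=0x2e x4=0x28 x5=0xfb  N=0 Z=0
after  3: x0=0x30 x1=0xfb x2=0x26 x3=0x2e x4=0x28 x5=0xcd  N=1 Z=0
-- IRQ taken; context saved, return-PC = 4 --

SAVED = 0xcd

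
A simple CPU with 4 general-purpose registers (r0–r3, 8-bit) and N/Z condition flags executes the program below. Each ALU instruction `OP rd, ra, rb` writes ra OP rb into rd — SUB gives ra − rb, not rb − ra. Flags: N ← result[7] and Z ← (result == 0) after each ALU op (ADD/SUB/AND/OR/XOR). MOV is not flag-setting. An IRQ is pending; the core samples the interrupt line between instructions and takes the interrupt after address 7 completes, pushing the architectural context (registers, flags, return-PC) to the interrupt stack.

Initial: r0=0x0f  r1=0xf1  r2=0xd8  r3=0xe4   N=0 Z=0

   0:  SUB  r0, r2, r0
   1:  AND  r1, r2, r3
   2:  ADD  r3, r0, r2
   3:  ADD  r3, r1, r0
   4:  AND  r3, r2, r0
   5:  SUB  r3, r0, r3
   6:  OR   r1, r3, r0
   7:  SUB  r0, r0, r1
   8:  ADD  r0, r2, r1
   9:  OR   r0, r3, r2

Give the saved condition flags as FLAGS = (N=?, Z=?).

after  0: r0=0xc9 r1=0xf1 r2=0xd8 r3=0xe4  N=1 Z=0
after  1: r0=0xc9 r1=0xc0 r2=0xd8 r3=0xe4  N=1 Z=0
after  2: r0=0xc9 r1=0xc0 r2=0xd8 r3=0xa1  N=1 Z=0
after  3: r0=0xc9 r1=0xc0 r2=0xd8 r3=0x89  N=1 Z=0
after  4: r0=0xc9 r1=0xc0 r2=0xd8 r3=0xc8  N=1 Z=0
after  5: r0=0xc9 r1=0xc0 r2=0xd8 r3=0x01  N=0 Z=0
after  6: r0=0xc9 r1=0xc9 r2=0xd8 r3=0x01  N=1 Z=0
after  7: r0=0x00 r1=0xc9 r2=0xd8 r3=0x01  N=0 Z=1
-- IRQ taken; context saved, return-PC = 8 --

FLAGS = (N=0, Z=1)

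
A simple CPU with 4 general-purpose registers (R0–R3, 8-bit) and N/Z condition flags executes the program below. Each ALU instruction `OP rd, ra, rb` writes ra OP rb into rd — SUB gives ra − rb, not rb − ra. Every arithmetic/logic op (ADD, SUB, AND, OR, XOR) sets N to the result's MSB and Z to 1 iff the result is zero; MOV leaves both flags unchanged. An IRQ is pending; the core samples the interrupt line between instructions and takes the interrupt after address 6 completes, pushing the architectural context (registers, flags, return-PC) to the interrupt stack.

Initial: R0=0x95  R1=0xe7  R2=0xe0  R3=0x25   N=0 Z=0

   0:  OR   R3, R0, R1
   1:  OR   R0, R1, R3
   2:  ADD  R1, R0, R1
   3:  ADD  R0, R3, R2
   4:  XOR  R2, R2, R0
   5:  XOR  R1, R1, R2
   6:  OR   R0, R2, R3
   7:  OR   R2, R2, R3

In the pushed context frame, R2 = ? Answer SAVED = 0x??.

after  0: R0=0x95 R1=0xe7 R2=0xe0 R3=0xf7  N=1 Z=0
after  1: R0=0xf7 R1=0xe7 R2=0xe0 R3=0xf7  N=1 Z=0
after  2: R0=0xf7 R1=0xde R2=0xe0 R3=0xf7  N=1 Z=0
after  3: R0=0xd7 R1=0xde R2=0xe0 R3=0xf7  N=1 Z=0
after  4: R0=0xd7 R1=0xde R2=0x37 R3=0xf7  N=0 Z=0
after  5: R0=0xd7 R1=0xe9 R2=0x37 R3=0xf7  N=1 Z=0
after  6: R0=0xf7 R1=0xe9 R2=0x37 R3=0xf7  N=1 Z=0
-- IRQ taken; context saved, return-PC = 7 --

SAVED = 0x37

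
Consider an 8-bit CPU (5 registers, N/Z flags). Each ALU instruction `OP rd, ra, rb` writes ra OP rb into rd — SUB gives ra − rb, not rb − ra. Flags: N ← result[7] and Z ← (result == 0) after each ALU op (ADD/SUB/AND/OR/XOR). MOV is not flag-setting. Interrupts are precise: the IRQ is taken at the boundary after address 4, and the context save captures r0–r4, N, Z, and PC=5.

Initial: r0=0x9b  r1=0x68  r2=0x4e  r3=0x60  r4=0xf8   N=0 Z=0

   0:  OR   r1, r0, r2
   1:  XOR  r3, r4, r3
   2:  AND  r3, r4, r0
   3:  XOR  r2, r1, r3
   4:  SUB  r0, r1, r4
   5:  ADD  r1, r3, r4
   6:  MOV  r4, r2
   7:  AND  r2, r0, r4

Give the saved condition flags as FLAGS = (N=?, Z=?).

FLAGS = (N=1, Z=0)

after  0: r0=0x9b r1=0xdf r2=0x4e r3=0x60 r4=0xf8  N=1 Z=0
after  1: r0=0x9b r1=0xdf r2=0x4e r3=0x98 r4=0xf8  N=1 Z=0
after  2: r0=0x9b r1=0xdf r2=0x4e r3=0x98 r4=0xf8  N=1 Z=0
after  3: r0=0x9b r1=0xdf r2=0x47 r3=0x98 r4=0xf8  N=0 Z=0
after  4: r0=0xe7 r1=0xdf r2=0x47 r3=0x98 r4=0xf8  N=1 Z=0
-- IRQ taken; context saved, return-PC = 5 --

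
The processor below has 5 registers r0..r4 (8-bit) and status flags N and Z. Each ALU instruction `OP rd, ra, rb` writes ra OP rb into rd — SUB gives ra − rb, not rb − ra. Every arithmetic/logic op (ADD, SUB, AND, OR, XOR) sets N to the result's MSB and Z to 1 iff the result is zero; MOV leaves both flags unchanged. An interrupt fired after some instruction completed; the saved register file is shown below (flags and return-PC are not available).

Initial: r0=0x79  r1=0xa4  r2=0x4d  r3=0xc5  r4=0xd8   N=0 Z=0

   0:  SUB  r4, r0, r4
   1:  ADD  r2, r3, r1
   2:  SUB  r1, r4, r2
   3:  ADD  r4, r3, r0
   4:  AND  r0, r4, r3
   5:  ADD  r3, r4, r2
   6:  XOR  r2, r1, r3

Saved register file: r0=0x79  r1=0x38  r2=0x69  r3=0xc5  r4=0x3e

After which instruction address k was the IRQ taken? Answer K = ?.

after  0: r0=0x79 r1=0xa4 r2=0x4d r3=0xc5 r4=0xa1  N=1 Z=0
after  1: r0=0x79 r1=0xa4 r2=0x69 r3=0xc5 r4=0xa1  N=0 Z=0
after  2: r0=0x79 r1=0x38 r2=0x69 r3=0xc5 r4=0xa1  N=0 Z=0
after  3: r0=0x79 r1=0x38 r2=0x69 r3=0xc5 r4=0x3e  N=0 Z=0
-- IRQ taken; context saved, return-PC = 4 --

K = 3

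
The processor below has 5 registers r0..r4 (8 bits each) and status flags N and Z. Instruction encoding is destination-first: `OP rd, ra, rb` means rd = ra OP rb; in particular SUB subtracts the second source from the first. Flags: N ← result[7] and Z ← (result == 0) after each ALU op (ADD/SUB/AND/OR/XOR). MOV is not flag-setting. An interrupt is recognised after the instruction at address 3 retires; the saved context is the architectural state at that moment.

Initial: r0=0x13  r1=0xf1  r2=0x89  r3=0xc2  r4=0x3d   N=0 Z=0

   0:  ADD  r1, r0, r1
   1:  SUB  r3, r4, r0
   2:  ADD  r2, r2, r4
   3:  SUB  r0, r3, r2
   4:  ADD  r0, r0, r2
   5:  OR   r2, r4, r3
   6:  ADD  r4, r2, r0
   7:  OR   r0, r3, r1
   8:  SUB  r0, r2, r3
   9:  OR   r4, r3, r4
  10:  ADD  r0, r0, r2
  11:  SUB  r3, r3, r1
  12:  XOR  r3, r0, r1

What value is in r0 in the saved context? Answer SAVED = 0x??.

SAVED = 0x64

after  0: r0=0x13 r1=0x04 r2=0x89 r3=0xc2 r4=0x3d  N=0 Z=0
after  1: r0=0x13 r1=0x04 r2=0x89 r3=0x2a r4=0x3d  N=0 Z=0
after  2: r0=0x13 r1=0x04 r2=0xc6 r3=0x2a r4=0x3d  N=1 Z=0
after  3: r0=0x64 r1=0x04 r2=0xc6 r3=0x2a r4=0x3d  N=0 Z=0
-- IRQ taken; context saved, return-PC = 4 --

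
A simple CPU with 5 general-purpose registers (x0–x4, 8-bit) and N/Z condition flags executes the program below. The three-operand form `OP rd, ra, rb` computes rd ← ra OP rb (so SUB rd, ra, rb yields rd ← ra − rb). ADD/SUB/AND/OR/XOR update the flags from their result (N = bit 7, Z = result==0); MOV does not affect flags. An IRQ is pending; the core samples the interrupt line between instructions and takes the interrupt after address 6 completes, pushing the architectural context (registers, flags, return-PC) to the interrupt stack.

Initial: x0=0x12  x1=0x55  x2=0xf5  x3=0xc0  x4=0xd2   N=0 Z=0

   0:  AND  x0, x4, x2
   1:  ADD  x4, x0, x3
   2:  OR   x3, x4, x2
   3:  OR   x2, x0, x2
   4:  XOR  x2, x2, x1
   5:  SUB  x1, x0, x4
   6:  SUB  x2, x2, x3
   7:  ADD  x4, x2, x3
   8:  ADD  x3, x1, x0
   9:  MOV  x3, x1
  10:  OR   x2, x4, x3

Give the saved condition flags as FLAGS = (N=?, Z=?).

FLAGS = (N=1, Z=0)

after  0: x0=0xd0 x1=0x55 x2=0xf5 x3=0xc0 x4=0xd2  N=1 Z=0
after  1: x0=0xd0 x1=0x55 x2=0xf5 x3=0xc0 x4=0x90  N=1 Z=0
after  2: x0=0xd0 x1=0x55 x2=0xf5 x3=0xf5 x4=0x90  N=1 Z=0
after  3: x0=0xd0 x1=0x55 x2=0xf5 x3=0xf5 x4=0x90  N=1 Z=0
after  4: x0=0xd0 x1=0x55 x2=0xa0 x3=0xf5 x4=0x90  N=1 Z=0
after  5: x0=0xd0 x1=0x40 x2=0xa0 x3=0xf5 x4=0x90  N=0 Z=0
after  6: x0=0xd0 x1=0x40 x2=0xab x3=0xf5 x4=0x90  N=1 Z=0
-- IRQ taken; context saved, return-PC = 7 --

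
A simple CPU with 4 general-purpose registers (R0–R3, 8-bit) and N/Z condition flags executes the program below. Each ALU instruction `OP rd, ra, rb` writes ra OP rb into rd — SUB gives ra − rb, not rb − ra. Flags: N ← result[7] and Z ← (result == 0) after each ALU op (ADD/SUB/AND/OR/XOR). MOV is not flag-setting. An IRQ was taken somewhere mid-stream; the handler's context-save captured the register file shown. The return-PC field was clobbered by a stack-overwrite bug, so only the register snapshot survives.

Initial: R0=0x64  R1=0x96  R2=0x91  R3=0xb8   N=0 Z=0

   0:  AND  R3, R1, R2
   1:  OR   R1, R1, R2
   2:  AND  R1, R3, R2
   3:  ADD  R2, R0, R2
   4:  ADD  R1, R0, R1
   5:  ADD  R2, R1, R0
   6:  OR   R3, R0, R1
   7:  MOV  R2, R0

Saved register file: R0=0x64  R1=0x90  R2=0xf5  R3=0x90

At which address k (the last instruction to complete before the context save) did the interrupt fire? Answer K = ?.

after  0: R0=0x64 R1=0x96 R2=0x91 R3=0x90  N=1 Z=0
after  1: R0=0x64 R1=0x97 R2=0x91 R3=0x90  N=1 Z=0
after  2: R0=0x64 R1=0x90 R2=0x91 R3=0x90  N=1 Z=0
after  3: R0=0x64 R1=0x90 R2=0xf5 R3=0x90  N=1 Z=0
-- IRQ taken; context saved, return-PC = 4 --

K = 3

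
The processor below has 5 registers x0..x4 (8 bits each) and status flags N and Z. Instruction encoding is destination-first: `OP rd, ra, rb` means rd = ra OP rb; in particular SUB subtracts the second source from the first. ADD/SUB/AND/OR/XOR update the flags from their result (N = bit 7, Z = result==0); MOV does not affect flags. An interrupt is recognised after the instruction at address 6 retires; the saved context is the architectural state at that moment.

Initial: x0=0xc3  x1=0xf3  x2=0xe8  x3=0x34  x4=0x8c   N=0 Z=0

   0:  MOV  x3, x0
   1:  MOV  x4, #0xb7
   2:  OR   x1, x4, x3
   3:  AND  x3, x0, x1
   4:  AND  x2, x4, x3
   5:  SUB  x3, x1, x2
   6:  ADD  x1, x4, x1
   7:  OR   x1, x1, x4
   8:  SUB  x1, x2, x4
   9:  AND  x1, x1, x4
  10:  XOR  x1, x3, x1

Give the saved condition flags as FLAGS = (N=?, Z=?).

after  0: x0=0xc3 x1=0xf3 x2=0xe8 x3=0xc3 x4=0x8c  N=0 Z=0
after  1: x0=0xc3 x1=0xf3 x2=0xe8 x3=0xc3 x4=0xb7  N=0 Z=0
after  2: x0=0xc3 x1=0xf7 x2=0xe8 x3=0xc3 x4=0xb7  N=1 Z=0
after  3: x0=0xc3 x1=0xf7 x2=0xe8 x3=0xc3 x4=0xb7  N=1 Z=0
after  4: x0=0xc3 x1=0xf7 x2=0x83 x3=0xc3 x4=0xb7  N=1 Z=0
after  5: x0=0xc3 x1=0xf7 x2=0x83 x3=0x74 x4=0xb7  N=0 Z=0
after  6: x0=0xc3 x1=0xae x2=0x83 x3=0x74 x4=0xb7  N=1 Z=0
-- IRQ taken; context saved, return-PC = 7 --

FLAGS = (N=1, Z=0)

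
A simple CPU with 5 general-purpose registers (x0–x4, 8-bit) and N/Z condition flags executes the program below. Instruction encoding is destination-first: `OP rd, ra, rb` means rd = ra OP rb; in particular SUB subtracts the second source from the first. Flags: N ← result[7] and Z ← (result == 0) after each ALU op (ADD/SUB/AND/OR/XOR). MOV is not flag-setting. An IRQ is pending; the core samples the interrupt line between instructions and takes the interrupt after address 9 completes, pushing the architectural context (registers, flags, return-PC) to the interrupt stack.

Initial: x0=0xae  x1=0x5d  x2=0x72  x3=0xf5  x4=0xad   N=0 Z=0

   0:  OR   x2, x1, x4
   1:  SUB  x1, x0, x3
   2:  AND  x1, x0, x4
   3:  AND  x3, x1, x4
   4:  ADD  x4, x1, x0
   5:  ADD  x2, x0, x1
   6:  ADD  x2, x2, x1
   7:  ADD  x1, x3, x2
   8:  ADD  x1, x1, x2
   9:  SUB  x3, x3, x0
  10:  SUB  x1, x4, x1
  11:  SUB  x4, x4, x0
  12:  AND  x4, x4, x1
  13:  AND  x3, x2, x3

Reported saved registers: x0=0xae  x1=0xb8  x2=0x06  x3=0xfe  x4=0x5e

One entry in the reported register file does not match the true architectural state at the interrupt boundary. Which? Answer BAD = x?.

after  0: x0=0xae x1=0x5d x2=0xfd x3=0xf5 x4=0xad  N=1 Z=0
after  1: x0=0xae x1=0xb9 x2=0xfd x3=0xf5 x4=0xad  N=1 Z=0
after  2: x0=0xae x1=0xac x2=0xfd x3=0xf5 x4=0xad  N=1 Z=0
after  3: x0=0xae x1=0xac x2=0xfd x3=0xac x4=0xad  N=1 Z=0
after  4: x0=0xae x1=0xac x2=0xfd x3=0xac x4=0x5a  N=0 Z=0
after  5: x0=0xae x1=0xac x2=0x5a x3=0xac x4=0x5a  N=0 Z=0
after  6: x0=0xae x1=0xac x2=0x06 x3=0xac x4=0x5a  N=0 Z=0
after  7: x0=0xae x1=0xb2 x2=0x06 x3=0xac x4=0x5a  N=1 Z=0
after  8: x0=0xae x1=0xb8 x2=0x06 x3=0xac x4=0x5a  N=1 Z=0
after  9: x0=0xae x1=0xb8 x2=0x06 x3=0xfe x4=0x5a  N=1 Z=0
-- IRQ taken; context saved, return-PC = 10 --
mismatch: x4: reported 0x5e vs actual 0x5a

BAD = x4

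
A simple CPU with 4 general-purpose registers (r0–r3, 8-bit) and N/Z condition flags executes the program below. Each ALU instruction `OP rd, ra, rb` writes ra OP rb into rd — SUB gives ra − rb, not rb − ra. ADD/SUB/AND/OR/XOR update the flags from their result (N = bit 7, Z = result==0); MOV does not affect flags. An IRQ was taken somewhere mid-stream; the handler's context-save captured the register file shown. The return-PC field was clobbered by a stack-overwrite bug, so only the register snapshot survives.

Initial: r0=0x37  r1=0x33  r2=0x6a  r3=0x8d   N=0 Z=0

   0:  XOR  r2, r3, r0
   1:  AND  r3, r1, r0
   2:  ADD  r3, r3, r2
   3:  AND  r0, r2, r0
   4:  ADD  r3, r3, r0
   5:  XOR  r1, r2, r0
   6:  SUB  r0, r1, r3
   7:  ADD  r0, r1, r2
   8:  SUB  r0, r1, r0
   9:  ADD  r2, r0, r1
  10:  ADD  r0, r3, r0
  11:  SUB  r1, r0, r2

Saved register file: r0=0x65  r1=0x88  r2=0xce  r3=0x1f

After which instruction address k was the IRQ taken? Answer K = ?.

K = 10

after  0: r0=0x37 r1=0x33 r2=0xba r3=0x8d  N=1 Z=0
after  1: r0=0x37 r1=0x33 r2=0xba r3=0x33  N=0 Z=0
after  2: r0=0x37 r1=0x33 r2=0xba r3=0xed  N=1 Z=0
after  3: r0=0x32 r1=0x33 r2=0xba r3=0xed  N=0 Z=0
after  4: r0=0x32 r1=0x33 r2=0xba r3=0x1f  N=0 Z=0
after  5: r0=0x32 r1=0x88 r2=0xba r3=0x1f  N=1 Z=0
after  6: r0=0x69 r1=0x88 r2=0xba r3=0x1f  N=0 Z=0
after  7: r0=0x42 r1=0x88 r2=0xba r3=0x1f  N=0 Z=0
after  8: r0=0x46 r1=0x88 r2=0xba r3=0x1f  N=0 Z=0
after  9: r0=0x46 r1=0x88 r2=0xce r3=0x1f  N=1 Z=0
after 10: r0=0x65 r1=0x88 r2=0xce r3=0x1f  N=0 Z=0
-- IRQ taken; context saved, return-PC = 11 --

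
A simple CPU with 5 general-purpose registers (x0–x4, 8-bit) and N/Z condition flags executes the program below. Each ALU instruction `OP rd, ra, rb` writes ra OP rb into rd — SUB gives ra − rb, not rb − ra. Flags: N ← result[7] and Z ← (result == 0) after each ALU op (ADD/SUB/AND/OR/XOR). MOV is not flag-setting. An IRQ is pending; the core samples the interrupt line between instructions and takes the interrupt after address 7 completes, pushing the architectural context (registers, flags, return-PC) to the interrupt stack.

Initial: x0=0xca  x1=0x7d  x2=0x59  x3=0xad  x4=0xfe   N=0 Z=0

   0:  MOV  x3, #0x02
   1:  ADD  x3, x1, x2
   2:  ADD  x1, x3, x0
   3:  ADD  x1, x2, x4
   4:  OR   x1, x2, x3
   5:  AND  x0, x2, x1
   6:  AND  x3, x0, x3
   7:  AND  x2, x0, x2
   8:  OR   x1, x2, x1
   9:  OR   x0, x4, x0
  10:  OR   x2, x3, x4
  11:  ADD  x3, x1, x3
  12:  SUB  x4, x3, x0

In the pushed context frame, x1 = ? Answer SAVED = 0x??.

SAVED = 0xdf

after  0: x0=0xca x1=0x7d x2=0x59 x3=0x02 x4=0xfe  N=0 Z=0
after  1: x0=0xca x1=0x7d x2=0x59 x3=0xd6 x4=0xfe  N=1 Z=0
after  2: x0=0xca x1=0xa0 x2=0x59 x3=0xd6 x4=0xfe  N=1 Z=0
after  3: x0=0xca x1=0x57 x2=0x59 x3=0xd6 x4=0xfe  N=0 Z=0
after  4: x0=0xca x1=0xdf x2=0x59 x3=0xd6 x4=0xfe  N=1 Z=0
after  5: x0=0x59 x1=0xdf x2=0x59 x3=0xd6 x4=0xfe  N=0 Z=0
after  6: x0=0x59 x1=0xdf x2=0x59 x3=0x50 x4=0xfe  N=0 Z=0
after  7: x0=0x59 x1=0xdf x2=0x59 x3=0x50 x4=0xfe  N=0 Z=0
-- IRQ taken; context saved, return-PC = 8 --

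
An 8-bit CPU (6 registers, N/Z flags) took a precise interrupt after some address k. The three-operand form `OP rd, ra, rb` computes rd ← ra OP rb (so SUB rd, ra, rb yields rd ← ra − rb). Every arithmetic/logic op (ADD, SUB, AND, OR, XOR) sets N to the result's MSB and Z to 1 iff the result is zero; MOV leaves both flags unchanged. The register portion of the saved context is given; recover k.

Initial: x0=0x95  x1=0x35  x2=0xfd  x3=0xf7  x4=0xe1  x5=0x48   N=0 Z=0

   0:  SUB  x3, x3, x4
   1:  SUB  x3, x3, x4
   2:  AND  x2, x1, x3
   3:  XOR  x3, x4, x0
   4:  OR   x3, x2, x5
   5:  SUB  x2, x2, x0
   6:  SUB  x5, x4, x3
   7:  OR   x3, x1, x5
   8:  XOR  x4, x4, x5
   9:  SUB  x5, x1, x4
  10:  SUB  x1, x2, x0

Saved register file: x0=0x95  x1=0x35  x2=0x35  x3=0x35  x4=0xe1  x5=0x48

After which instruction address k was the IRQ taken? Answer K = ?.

after  0: x0=0x95 x1=0x35 x2=0xfd x3=0x16 x4=0xe1 x5=0x48  N=0 Z=0
after  1: x0=0x95 x1=0x35 x2=0xfd x3=0x35 x4=0xe1 x5=0x48  N=0 Z=0
after  2: x0=0x95 x1=0x35 x2=0x35 x3=0x35 x4=0xe1 x5=0x48  N=0 Z=0
-- IRQ taken; context saved, return-PC = 3 --

K = 2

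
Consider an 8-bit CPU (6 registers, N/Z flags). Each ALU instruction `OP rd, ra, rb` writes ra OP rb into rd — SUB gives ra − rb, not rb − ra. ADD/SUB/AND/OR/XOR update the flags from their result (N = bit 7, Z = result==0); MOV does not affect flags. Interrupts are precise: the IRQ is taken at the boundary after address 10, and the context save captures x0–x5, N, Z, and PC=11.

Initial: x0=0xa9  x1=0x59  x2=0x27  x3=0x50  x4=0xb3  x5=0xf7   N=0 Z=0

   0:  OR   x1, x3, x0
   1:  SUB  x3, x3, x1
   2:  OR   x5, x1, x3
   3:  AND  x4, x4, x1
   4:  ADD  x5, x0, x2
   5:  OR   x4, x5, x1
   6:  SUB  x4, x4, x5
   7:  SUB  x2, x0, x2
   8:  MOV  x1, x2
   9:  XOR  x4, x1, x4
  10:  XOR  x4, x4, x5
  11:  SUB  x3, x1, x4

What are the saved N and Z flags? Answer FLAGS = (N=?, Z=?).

after  0: x0=0xa9 x1=0xf9 x2=0x27 x3=0x50 x4=0xb3 x5=0xf7  N=1 Z=0
after  1: x0=0xa9 x1=0xf9 x2=0x27 x3=0x57 x4=0xb3 x5=0xf7  N=0 Z=0
after  2: x0=0xa9 x1=0xf9 x2=0x27 x3=0x57 x4=0xb3 x5=0xff  N=1 Z=0
after  3: x0=0xa9 x1=0xf9 x2=0x27 x3=0x57 x4=0xb1 x5=0xff  N=1 Z=0
after  4: x0=0xa9 x1=0xf9 x2=0x27 x3=0x57 x4=0xb1 x5=0xd0  N=1 Z=0
after  5: x0=0xa9 x1=0xf9 x2=0x27 x3=0x57 x4=0xf9 x5=0xd0  N=1 Z=0
after  6: x0=0xa9 x1=0xf9 x2=0x27 x3=0x57 x4=0x29 x5=0xd0  N=0 Z=0
after  7: x0=0xa9 x1=0xf9 x2=0x82 x3=0x57 x4=0x29 x5=0xd0  N=1 Z=0
after  8: x0=0xa9 x1=0x82 x2=0x82 x3=0x57 x4=0x29 x5=0xd0  N=1 Z=0
after  9: x0=0xa9 x1=0x82 x2=0x82 x3=0x57 x4=0xab x5=0xd0  N=1 Z=0
after 10: x0=0xa9 x1=0x82 x2=0x82 x3=0x57 x4=0x7b x5=0xd0  N=0 Z=0
-- IRQ taken; context saved, return-PC = 11 --

FLAGS = (N=0, Z=0)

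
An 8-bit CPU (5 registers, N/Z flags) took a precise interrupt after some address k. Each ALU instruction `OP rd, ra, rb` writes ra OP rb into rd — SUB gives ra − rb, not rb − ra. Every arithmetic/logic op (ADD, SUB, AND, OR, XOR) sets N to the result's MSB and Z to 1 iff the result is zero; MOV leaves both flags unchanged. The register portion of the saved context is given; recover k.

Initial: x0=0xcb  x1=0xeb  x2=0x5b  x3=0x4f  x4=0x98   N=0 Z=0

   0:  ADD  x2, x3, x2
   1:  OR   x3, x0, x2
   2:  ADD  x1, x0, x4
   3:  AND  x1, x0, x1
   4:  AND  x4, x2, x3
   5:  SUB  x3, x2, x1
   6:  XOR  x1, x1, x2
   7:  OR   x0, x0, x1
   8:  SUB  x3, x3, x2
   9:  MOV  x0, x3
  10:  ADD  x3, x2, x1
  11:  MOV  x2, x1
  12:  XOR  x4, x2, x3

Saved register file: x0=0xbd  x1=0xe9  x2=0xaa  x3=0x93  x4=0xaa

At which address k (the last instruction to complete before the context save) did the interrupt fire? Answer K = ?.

after  0: x0=0xcb x1=0xeb x2=0xaa x3=0x4f x4=0x98  N=1 Z=0
after  1: x0=0xcb x1=0xeb x2=0xaa x3=0xeb x4=0x98  N=1 Z=0
after  2: x0=0xcb x1=0x63 x2=0xaa x3=0xeb x4=0x98  N=0 Z=0
after  3: x0=0xcb x1=0x43 x2=0xaa x3=0xeb x4=0x98  N=0 Z=0
after  4: x0=0xcb x1=0x43 x2=0xaa x3=0xeb x4=0xaa  N=1 Z=0
after  5: x0=0xcb x1=0x43 x2=0xaa x3=0x67 x4=0xaa  N=0 Z=0
after  6: x0=0xcb x1=0xe9 x2=0xaa x3=0x67 x4=0xaa  N=1 Z=0
after  7: x0=0xeb x1=0xe9 x2=0xaa x3=0x67 x4=0xaa  N=1 Z=0
after  8: x0=0xeb x1=0xe9 x2=0xaa x3=0xbd x4=0xaa  N=1 Z=0
after  9: x0=0xbd x1=0xe9 x2=0xaa x3=0xbd x4=0xaa  N=1 Z=0
after 10: x0=0xbd x1=0xe9 x2=0xaa x3=0x93 x4=0xaa  N=1 Z=0
-- IRQ taken; context saved, return-PC = 11 --

K = 10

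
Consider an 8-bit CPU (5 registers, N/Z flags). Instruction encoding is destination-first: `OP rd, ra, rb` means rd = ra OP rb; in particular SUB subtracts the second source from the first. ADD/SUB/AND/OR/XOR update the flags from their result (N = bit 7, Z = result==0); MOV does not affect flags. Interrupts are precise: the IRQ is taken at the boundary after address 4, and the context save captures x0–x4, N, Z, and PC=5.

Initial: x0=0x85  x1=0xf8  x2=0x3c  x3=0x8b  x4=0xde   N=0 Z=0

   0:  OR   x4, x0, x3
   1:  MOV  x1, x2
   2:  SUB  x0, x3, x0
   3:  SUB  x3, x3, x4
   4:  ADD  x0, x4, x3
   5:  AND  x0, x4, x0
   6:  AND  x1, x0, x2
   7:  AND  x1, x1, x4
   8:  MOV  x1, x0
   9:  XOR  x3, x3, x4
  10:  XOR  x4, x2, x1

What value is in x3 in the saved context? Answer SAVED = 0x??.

SAVED = 0xfc

after  0: x0=0x85 x1=0xf8 x2=0x3c x3=0x8b x4=0x8f  N=1 Z=0
after  1: x0=0x85 x1=0x3c x2=0x3c x3=0x8b x4=0x8f  N=1 Z=0
after  2: x0=0x06 x1=0x3c x2=0x3c x3=0x8b x4=0x8f  N=0 Z=0
after  3: x0=0x06 x1=0x3c x2=0x3c x3=0xfc x4=0x8f  N=1 Z=0
after  4: x0=0x8b x1=0x3c x2=0x3c x3=0xfc x4=0x8f  N=1 Z=0
-- IRQ taken; context saved, return-PC = 5 --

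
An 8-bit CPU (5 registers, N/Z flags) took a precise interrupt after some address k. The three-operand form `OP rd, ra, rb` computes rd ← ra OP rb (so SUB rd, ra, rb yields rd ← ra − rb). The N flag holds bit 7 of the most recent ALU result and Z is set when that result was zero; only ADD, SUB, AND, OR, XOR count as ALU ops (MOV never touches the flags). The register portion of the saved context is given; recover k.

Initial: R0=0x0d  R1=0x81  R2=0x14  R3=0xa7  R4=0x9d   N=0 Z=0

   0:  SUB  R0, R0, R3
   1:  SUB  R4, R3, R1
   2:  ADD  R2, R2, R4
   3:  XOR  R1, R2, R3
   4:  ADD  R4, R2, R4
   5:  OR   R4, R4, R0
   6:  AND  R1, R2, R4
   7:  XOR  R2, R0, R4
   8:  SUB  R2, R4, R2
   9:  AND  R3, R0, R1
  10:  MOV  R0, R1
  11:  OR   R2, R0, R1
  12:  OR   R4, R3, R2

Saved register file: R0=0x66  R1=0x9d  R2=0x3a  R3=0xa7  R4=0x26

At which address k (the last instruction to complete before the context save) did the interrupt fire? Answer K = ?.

after  0: R0=0x66 R1=0x81 R2=0x14 R3=0xa7 R4=0x9d  N=0 Z=0
after  1: R0=0x66 R1=0x81 R2=0x14 R3=0xa7 R4=0x26  N=0 Z=0
after  2: R0=0x66 R1=0x81 R2=0x3a R3=0xa7 R4=0x26  N=0 Z=0
after  3: R0=0x66 R1=0x9d R2=0x3a R3=0xa7 R4=0x26  N=1 Z=0
-- IRQ taken; context saved, return-PC = 4 --

K = 3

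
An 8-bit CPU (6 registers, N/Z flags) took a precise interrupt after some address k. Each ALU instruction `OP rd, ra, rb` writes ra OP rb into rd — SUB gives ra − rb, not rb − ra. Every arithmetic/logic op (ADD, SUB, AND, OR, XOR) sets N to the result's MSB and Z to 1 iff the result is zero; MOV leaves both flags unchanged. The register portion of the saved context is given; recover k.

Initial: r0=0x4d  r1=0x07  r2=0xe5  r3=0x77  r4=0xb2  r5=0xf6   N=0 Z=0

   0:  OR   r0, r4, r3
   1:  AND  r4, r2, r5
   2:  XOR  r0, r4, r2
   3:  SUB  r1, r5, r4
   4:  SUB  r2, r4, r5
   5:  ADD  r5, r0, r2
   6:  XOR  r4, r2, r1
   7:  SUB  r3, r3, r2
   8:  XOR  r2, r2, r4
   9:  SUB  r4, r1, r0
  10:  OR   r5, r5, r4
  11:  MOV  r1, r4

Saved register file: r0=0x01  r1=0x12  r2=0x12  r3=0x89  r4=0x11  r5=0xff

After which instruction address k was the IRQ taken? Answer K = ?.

after  0: r0=0xf7 r1=0x07 r2=0xe5 r3=0x77 r4=0xb2 r5=0xf6  N=1 Z=0
after  1: r0=0xf7 r1=0x07 r2=0xe5 r3=0x77 r4=0xe4 r5=0xf6  N=1 Z=0
after  2: r0=0x01 r1=0x07 r2=0xe5 r3=0x77 r4=0xe4 r5=0xf6  N=0 Z=0
after  3: r0=0x01 r1=0x12 r2=0xe5 r3=0x77 r4=0xe4 r5=0xf6  N=0 Z=0
after  4: r0=0x01 r1=0x12 r2=0xee r3=0x77 r4=0xe4 r5=0xf6  N=1 Z=0
after  5: r0=0x01 r1=0x12 r2=0xee r3=0x77 r4=0xe4 r5=0xef  N=1 Z=0
after  6: r0=0x01 r1=0x12 r2=0xee r3=0x77 r4=0xfc r5=0xef  N=1 Z=0
after  7: r0=0x01 r1=0x12 r2=0xee r3=0x89 r4=0xfc r5=0xef  N=1 Z=0
after  8: r0=0x01 r1=0x12 r2=0x12 r3=0x89 r4=0xfc r5=0xef  N=0 Z=0
after  9: r0=0x01 r1=0x12 r2=0x12 r3=0x89 r4=0x11 r5=0xef  N=0 Z=0
after 10: r0=0x01 r1=0x12 r2=0x12 r3=0x89 r4=0x11 r5=0xff  N=1 Z=0
-- IRQ taken; context saved, return-PC = 11 --

K = 10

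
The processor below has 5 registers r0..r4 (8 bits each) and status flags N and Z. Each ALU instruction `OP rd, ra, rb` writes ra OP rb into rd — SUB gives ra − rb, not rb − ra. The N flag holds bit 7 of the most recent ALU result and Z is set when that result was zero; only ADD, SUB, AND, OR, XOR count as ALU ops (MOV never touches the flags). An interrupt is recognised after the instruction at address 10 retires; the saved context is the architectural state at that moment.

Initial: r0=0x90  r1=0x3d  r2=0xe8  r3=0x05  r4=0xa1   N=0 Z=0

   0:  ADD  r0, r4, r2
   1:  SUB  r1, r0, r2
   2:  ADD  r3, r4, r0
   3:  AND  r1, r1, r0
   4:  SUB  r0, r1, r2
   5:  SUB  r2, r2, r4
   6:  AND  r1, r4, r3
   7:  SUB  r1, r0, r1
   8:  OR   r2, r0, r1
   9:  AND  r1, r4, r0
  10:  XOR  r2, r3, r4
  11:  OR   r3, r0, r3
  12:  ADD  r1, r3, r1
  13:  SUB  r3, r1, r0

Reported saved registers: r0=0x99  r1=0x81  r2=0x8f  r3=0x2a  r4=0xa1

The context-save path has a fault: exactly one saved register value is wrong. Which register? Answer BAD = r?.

after  0: r0=0x89 r1=0x3d r2=0xe8 r3=0x05 r4=0xa1  N=1 Z=0
after  1: r0=0x89 r1=0xa1 r2=0xe8 r3=0x05 r4=0xa1  N=1 Z=0
after  2: r0=0x89 r1=0xa1 r2=0xe8 r3=0x2a r4=0xa1  N=0 Z=0
after  3: r0=0x89 r1=0x81 r2=0xe8 r3=0x2a r4=0xa1  N=1 Z=0
after  4: r0=0x99 r1=0x81 r2=0xe8 r3=0x2a r4=0xa1  N=1 Z=0
after  5: r0=0x99 r1=0x81 r2=0x47 r3=0x2a r4=0xa1  N=0 Z=0
after  6: r0=0x99 r1=0x20 r2=0x47 r3=0x2a r4=0xa1  N=0 Z=0
after  7: r0=0x99 r1=0x79 r2=0x47 r3=0x2a r4=0xa1  N=0 Z=0
after  8: r0=0x99 r1=0x79 r2=0xf9 r3=0x2a r4=0xa1  N=1 Z=0
after  9: r0=0x99 r1=0x81 r2=0xf9 r3=0x2a r4=0xa1  N=1 Z=0
after 10: r0=0x99 r1=0x81 r2=0x8b r3=0x2a r4=0xa1  N=1 Z=0
-- IRQ taken; context saved, return-PC = 11 --
mismatch: r2: reported 0x8f vs actual 0x8b

BAD = r2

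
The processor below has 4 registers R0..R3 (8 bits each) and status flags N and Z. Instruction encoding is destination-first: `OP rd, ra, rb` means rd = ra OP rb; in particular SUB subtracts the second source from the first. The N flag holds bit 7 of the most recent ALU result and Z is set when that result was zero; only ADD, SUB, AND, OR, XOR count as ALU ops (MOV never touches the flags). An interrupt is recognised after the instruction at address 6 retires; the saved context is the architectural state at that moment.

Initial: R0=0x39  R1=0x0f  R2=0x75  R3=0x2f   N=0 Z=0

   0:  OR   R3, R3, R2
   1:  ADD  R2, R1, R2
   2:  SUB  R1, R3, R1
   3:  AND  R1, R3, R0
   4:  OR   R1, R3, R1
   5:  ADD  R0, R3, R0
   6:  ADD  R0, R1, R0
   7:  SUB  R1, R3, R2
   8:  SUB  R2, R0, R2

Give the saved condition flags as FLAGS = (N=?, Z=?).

after  0: R0=0x39 R1=0x0f R2=0x75 R3=0x7f  N=0 Z=0
after  1: R0=0x39 R1=0x0f R2=0x84 R3=0x7f  N=1 Z=0
after  2: R0=0x39 R1=0x70 R2=0x84 R3=0x7f  N=0 Z=0
after  3: R0=0x39 R1=0x39 R2=0x84 R3=0x7f  N=0 Z=0
after  4: R0=0x39 R1=0x7f R2=0x84 R3=0x7f  N=0 Z=0
after  5: R0=0xb8 R1=0x7f R2=0x84 R3=0x7f  N=1 Z=0
after  6: R0=0x37 R1=0x7f R2=0x84 R3=0x7f  N=0 Z=0
-- IRQ taken; context saved, return-PC = 7 --

FLAGS = (N=0, Z=0)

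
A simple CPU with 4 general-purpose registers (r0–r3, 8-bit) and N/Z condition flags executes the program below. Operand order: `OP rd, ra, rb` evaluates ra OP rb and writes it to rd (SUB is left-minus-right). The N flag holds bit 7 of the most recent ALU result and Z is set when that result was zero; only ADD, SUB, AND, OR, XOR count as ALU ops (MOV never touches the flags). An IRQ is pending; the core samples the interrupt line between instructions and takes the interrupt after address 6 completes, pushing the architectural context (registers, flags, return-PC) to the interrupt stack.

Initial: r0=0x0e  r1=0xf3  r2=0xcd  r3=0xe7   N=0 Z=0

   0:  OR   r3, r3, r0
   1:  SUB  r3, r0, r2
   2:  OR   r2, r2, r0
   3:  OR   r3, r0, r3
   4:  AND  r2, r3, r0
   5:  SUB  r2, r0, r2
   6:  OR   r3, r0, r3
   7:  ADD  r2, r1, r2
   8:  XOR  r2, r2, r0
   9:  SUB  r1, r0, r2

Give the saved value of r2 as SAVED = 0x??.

SAVED = 0x00

after  0: r0=0x0e r1=0xf3 r2=0xcd r3=0xef  N=1 Z=0
after  1: r0=0x0e r1=0xf3 r2=0xcd r3=0x41  N=0 Z=0
after  2: r0=0x0e r1=0xf3 r2=0xcf r3=0x41  N=1 Z=0
after  3: r0=0x0e r1=0xf3 r2=0xcf r3=0x4f  N=0 Z=0
after  4: r0=0x0e r1=0xf3 r2=0x0e r3=0x4f  N=0 Z=0
after  5: r0=0x0e r1=0xf3 r2=0x00 r3=0x4f  N=0 Z=1
after  6: r0=0x0e r1=0xf3 r2=0x00 r3=0x4f  N=0 Z=0
-- IRQ taken; context saved, return-PC = 7 --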